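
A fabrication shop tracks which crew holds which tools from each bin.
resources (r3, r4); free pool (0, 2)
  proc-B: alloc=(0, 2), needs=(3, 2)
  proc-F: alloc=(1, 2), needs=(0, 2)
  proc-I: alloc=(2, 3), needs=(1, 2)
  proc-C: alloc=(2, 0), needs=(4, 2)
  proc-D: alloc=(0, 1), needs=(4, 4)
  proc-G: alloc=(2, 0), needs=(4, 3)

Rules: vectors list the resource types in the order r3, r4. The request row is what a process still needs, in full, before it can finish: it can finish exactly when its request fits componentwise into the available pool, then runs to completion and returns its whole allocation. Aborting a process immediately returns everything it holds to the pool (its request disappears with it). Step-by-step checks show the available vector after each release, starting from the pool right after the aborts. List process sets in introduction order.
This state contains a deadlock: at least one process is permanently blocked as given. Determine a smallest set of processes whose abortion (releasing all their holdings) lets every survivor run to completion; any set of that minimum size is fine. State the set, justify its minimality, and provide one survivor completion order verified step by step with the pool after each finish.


Abort proc-C.
Key observation: aborting proc-C returns (2, 0), and proc-G — hopeless before — runs at step 3 with the returned capacity in the pool.
Why nothing smaller works: aborting no one leaves the state deadlocked as given.
One survivor order: proc-I, proc-F, proc-G, proc-D, proc-B. Walking it through (post-abort pool first):
  pool = (2, 2)
  proc-I: need (1, 2) fits (2, 2); releases (2, 3), pool now (4, 5)
  proc-F: need (0, 2) fits (4, 5); releases (1, 2), pool now (5, 7)
  proc-G: need (4, 3) fits (5, 7); releases (2, 0), pool now (7, 7)
  proc-D: need (4, 4) fits (7, 7); releases (0, 1), pool now (7, 8)
  proc-B: need (3, 2) fits (7, 8); releases (0, 2), pool now (7, 10)


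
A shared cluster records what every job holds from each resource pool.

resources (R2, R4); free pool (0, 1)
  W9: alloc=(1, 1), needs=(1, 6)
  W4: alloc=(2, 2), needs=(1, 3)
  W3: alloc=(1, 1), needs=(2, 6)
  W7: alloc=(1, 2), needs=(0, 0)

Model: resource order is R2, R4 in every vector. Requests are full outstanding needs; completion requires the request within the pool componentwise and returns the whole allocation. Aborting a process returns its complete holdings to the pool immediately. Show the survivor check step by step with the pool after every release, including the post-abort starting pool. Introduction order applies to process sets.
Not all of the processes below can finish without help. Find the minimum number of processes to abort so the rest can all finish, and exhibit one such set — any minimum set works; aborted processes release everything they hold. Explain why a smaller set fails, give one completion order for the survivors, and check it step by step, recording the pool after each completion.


Abort W9.
Key observation: W3 could never have finished before the abort; with (1, 1) returned by W9, it fits at step 3.
Minimality: the empty abort set fails — the state is deadlocked as it stands.
The survivors complete as W7, W4, W3. Walking it through (starting from the post-abort pool):
  pool = (1, 2)
  run W7 (needs (0, 0), free (1, 2)); after release of (1, 2) the pool is (2, 4)
  run W4 (needs (1, 3), free (2, 4)); after release of (2, 2) the pool is (4, 6)
  run W3 (needs (2, 6), free (4, 6)); after release of (1, 1) the pool is (5, 7)


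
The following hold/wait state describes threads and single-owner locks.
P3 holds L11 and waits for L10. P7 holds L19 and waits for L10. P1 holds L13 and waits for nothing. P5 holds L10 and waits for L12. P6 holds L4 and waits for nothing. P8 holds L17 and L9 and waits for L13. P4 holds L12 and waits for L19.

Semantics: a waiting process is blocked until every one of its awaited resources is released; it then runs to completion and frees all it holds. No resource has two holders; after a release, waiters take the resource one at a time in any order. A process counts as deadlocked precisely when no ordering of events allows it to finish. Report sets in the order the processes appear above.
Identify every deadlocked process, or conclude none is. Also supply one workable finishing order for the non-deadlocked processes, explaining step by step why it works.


Deadlocked set: P3, P7, P5 and P4.
Key observation: the cycle P5 -> P4 -> P7 -> P5 can never break — each member waits on the next; P3 waits into the deadlock from upstream.
The rest can finish in the order P6, P1, P8.
Check, step by step:
  P6: no waits; runs immediately, freeing L4
  P1: no waits; runs immediately, freeing L13
  P8: everything it awaited (L13) is free; runs, freeing L17 and L9


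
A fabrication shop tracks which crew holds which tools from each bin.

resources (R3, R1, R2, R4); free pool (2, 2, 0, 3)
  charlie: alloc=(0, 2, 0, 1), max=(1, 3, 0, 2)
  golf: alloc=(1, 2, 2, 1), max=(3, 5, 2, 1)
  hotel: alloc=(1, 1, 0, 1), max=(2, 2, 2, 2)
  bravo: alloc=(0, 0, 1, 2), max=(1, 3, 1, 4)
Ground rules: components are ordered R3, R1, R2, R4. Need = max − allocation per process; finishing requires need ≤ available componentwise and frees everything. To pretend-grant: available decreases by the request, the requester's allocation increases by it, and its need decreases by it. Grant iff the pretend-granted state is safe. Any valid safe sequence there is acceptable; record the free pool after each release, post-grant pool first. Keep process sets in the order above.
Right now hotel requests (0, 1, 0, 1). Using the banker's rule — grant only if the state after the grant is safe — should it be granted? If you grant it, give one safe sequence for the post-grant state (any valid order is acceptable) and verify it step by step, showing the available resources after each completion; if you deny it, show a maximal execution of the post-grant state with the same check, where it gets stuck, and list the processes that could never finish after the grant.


GRANT: granting preserves safety; a valid post-grant sequence is charlie, golf, hotel, bravo.
Key observation: granting shrinks the pool to (2, 1, 0, 2), yet charlie still fits and the chain goes through.
Check on the post-grant state, step by step:
  pool = (2, 1, 0, 2)
  charlie needs (1, 1, 0, 1) <= (2, 1, 0, 2) -> finishes; pool += (0, 2, 0, 1) = (2, 3, 0, 3)
  golf needs (2, 3, 0, 0) <= (2, 3, 0, 3) -> finishes; pool += (1, 2, 2, 1) = (3, 5, 2, 4)
  hotel needs (1, 0, 2, 0) <= (3, 5, 2, 4) -> finishes; pool += (1, 2, 0, 2) = (4, 7, 2, 6)
  bravo needs (1, 3, 0, 2) <= (4, 7, 2, 6) -> finishes; pool += (0, 0, 1, 2) = (4, 7, 3, 8)


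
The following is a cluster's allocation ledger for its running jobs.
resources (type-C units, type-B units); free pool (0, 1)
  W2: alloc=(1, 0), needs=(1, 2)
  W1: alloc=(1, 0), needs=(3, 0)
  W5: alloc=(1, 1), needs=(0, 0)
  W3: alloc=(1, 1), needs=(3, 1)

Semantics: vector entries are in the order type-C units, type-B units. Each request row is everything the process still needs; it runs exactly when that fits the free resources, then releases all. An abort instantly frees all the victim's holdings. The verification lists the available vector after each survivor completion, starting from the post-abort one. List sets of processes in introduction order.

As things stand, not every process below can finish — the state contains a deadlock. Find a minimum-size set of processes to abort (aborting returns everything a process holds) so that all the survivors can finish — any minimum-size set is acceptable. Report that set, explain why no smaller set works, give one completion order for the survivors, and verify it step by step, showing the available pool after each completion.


Abort W1.
Key observation: W3 could never have finished before the abort; with (1, 0) returned by W1, it fits at step 3.
Why nothing smaller works: aborting no one leaves the state deadlocked as given.
The survivors complete as W5, W2, W3. Walking it through (starting from the post-abort pool):
  pool = (1, 1)
  run W5 (needs (0, 0), free (1, 1)); after release of (1, 1) the pool is (2, 2)
  run W2 (needs (1, 2), free (2, 2)); after release of (1, 0) the pool is (3, 2)
  run W3 (needs (3, 1), free (3, 2)); after release of (1, 1) the pool is (4, 3)


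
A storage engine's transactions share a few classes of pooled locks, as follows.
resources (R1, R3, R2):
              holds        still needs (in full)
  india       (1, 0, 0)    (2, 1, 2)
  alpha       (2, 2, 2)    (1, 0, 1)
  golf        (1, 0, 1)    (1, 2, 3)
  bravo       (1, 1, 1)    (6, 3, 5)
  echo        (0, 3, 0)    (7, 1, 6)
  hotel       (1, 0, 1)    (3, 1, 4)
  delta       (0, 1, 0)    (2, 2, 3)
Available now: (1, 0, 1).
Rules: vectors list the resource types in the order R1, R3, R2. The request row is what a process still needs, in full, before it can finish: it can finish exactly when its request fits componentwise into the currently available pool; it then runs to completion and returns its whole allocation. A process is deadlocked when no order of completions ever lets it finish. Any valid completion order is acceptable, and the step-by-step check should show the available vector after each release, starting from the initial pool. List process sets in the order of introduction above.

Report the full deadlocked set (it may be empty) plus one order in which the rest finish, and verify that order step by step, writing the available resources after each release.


No process is deadlocked.
Key observation: starting with alpha, each completion frees enough for the next — no one is permanently blocked.
A valid finishing order for the others: alpha, golf, delta, hotel, india, bravo, echo. Walking it through:
  pool = (1, 0, 1)
  run alpha (needs (1, 0, 1), free (1, 0, 1)); after release of (2, 2, 2) the pool is (3, 2, 3)
  run golf (needs (1, 2, 3), free (3, 2, 3)); after release of (1, 0, 1) the pool is (4, 2, 4)
  run delta (needs (2, 2, 3), free (4, 2, 4)); after release of (0, 1, 0) the pool is (4, 3, 4)
  run hotel (needs (3, 1, 4), free (4, 3, 4)); after release of (1, 0, 1) the pool is (5, 3, 5)
  run india (needs (2, 1, 2), free (5, 3, 5)); after release of (1, 0, 0) the pool is (6, 3, 5)
  run bravo (needs (6, 3, 5), free (6, 3, 5)); after release of (1, 1, 1) the pool is (7, 4, 6)
  run echo (needs (7, 1, 6), free (7, 4, 6)); after release of (0, 3, 0) the pool is (7, 7, 6)


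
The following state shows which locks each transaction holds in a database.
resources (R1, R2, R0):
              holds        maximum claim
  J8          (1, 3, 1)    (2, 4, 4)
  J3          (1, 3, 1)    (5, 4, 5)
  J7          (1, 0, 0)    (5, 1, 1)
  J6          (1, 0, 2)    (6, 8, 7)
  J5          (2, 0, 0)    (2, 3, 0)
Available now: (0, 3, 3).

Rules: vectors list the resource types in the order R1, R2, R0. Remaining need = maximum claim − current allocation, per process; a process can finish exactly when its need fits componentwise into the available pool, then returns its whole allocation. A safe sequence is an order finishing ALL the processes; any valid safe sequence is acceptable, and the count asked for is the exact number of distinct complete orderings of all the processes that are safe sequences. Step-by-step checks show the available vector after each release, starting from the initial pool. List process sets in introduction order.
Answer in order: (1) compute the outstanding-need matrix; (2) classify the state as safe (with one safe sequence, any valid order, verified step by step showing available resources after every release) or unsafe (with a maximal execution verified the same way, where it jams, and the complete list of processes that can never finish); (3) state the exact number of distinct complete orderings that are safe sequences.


(1) Need matrix, components ordered R1, R2, R0:
  J8: (1, 1, 3)
  J3: (4, 1, 4)
  J7: (4, 1, 1)
  J6: (5, 8, 5)
  J5: (0, 3, 0)
(2) The state is UNSAFE.
Key observation: R1 is the bottleneck — with J5, J8 done the pool holds (3, 6, 4), short of every remaining need.
The run J5, J8 cannot be extended any further. Walking it through:
  pool = (0, 3, 3)
  run J5 (needs (0, 3, 0), free (0, 3, 3)); after release of (2, 0, 0) the pool is (2, 3, 3)
  run J8 (needs (1, 1, 3), free (2, 3, 3)); after release of (1, 3, 1) the pool is (3, 6, 4)
  blocked: J3 wants (4, 1, 4), pool (3, 6, 4) — not enough R1
  blocked: J7 wants (4, 1, 1), pool (3, 6, 4) — not enough R1
  blocked: J6 wants (5, 8, 5), pool (3, 6, 4) — not enough R1, R2 and R0
Permanently blocked: J3, J7 and J6.
(3) Precisely 0 of the possible complete orderings are safe sequences.


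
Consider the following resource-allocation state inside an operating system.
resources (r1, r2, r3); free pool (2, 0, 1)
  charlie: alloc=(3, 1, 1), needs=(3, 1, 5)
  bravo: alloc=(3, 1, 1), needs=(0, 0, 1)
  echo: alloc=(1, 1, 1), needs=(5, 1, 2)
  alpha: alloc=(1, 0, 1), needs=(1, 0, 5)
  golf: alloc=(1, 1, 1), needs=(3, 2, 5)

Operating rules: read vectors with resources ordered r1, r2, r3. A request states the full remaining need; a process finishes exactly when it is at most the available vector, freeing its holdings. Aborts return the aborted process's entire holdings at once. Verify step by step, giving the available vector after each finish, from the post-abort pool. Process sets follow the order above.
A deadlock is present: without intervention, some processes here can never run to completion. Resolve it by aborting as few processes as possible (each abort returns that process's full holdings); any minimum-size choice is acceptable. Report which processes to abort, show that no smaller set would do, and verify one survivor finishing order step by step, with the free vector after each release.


The answer: abort charlie and golf.
Key observation: the returned (4, 2, 2) from charlie and golf is what brings alpha — unrunnable before, under any order — into play at step 3.
Why nothing smaller works — every single abort fails: charlie alone leaves alpha blocked (short on r3); bravo alone leaves charlie blocked (short on r3); echo alone leaves charlie blocked (short on r3); alpha alone leaves charlie blocked (short on r3); golf alone leaves charlie blocked (short on r3).
One survivor order: echo, bravo, alpha. Walking it through (post-abort pool first):
  pool = (6, 2, 3)
  run echo (needs (5, 1, 2), free (6, 2, 3)); after release of (1, 1, 1) the pool is (7, 3, 4)
  run bravo (needs (0, 0, 1), free (7, 3, 4)); after release of (3, 1, 1) the pool is (10, 4, 5)
  run alpha (needs (1, 0, 5), free (10, 4, 5)); after release of (1, 0, 1) the pool is (11, 4, 6)


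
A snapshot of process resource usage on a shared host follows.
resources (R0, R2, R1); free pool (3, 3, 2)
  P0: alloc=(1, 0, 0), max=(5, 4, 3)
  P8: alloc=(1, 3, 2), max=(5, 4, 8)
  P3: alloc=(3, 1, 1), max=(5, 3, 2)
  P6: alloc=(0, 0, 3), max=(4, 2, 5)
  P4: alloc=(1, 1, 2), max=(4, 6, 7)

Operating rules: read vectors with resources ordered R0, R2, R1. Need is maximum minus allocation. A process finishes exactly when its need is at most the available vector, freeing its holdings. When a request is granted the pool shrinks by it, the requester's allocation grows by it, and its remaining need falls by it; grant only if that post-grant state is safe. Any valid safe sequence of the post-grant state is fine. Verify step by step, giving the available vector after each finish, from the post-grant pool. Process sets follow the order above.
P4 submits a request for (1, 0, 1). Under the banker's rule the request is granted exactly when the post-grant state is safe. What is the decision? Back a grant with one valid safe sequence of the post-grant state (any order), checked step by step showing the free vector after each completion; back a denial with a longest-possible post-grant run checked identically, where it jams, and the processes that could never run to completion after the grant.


DENY. Granting would leave the state unsafe.
Key observation: after P3, P6, P0 the pool peaks at (6, 4, 5), and each blocked process is short somewhere: P8 on R1; P4 on R2.
After a pretend grant, a maximal execution: P3, P6, P0 — then nothing else fits. Walking it through:
  pool = (2, 3, 1)
  P3: need (2, 2, 1) fits (2, 3, 1); releases (3, 1, 1), pool now (5, 4, 2)
  P6: need (4, 2, 2) fits (5, 4, 2); releases (0, 0, 3), pool now (5, 4, 5)
  P0: need (4, 4, 3) fits (5, 4, 5); releases (1, 0, 0), pool now (6, 4, 5)
  P8 still needs (4, 1, 6) but only (6, 4, 5) is free — short on R1
  P4 still needs (2, 5, 4) but only (6, 4, 5) is free — short on R2
Had the request been granted, P8 and P4 could never finish.


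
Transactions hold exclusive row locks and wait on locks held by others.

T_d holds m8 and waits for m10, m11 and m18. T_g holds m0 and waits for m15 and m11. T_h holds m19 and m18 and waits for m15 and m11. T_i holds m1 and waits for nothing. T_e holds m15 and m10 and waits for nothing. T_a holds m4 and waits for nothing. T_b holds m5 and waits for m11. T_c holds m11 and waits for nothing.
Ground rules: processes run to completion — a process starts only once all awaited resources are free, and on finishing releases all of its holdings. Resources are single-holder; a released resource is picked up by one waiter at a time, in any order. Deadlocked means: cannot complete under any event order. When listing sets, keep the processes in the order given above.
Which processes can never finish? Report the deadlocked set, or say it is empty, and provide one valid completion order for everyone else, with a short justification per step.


The deadlocked set is empty.
Key observation: no waiting chain loops back on itself — every chain ends at a process that waits on nothing, so everyone eventually runs.
One completion order for the rest: T_c, T_e, T_a, T_h, T_g, T_i, T_d, T_b.
Check, step by step:
  run T_c (it waits on nothing); releases m11
  run T_e (it waits on nothing); releases m15 and m10
  run T_a (it waits on nothing); releases m4
  run T_h (all its waits — m15 and m11 — are resolved); releases m19 and m18
  run T_g (all its waits — m15 and m11 — are resolved); releases m0
  run T_i (it waits on nothing); releases m1
  run T_d (all its waits — m10, m11 and m18 — are resolved); releases m8
  run T_b (all its waits — m11 — are resolved); releases m5


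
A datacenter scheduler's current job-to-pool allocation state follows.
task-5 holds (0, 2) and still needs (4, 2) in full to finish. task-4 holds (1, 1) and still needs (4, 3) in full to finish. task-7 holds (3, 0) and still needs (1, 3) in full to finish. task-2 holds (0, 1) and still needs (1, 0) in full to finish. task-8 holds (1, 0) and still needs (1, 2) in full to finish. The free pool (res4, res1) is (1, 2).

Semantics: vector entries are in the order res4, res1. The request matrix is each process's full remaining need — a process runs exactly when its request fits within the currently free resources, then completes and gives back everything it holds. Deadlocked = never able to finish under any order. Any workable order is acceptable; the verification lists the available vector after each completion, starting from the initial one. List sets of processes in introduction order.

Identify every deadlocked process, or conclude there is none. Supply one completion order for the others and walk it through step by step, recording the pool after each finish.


No process is deadlocked.
Key observation: the pool covers task-2 at once, and every later process fits after earlier releases.
A valid finishing order for the others: task-2, task-8, task-7, task-4, task-5. Walking it through:
  pool = (1, 2)
  task-2 needs (1, 0) <= (1, 2) -> finishes; pool += (0, 1) = (1, 3)
  task-8 needs (1, 2) <= (1, 3) -> finishes; pool += (1, 0) = (2, 3)
  task-7 needs (1, 3) <= (2, 3) -> finishes; pool += (3, 0) = (5, 3)
  task-4 needs (4, 3) <= (5, 3) -> finishes; pool += (1, 1) = (6, 4)
  task-5 needs (4, 2) <= (6, 4) -> finishes; pool += (0, 2) = (6, 6)


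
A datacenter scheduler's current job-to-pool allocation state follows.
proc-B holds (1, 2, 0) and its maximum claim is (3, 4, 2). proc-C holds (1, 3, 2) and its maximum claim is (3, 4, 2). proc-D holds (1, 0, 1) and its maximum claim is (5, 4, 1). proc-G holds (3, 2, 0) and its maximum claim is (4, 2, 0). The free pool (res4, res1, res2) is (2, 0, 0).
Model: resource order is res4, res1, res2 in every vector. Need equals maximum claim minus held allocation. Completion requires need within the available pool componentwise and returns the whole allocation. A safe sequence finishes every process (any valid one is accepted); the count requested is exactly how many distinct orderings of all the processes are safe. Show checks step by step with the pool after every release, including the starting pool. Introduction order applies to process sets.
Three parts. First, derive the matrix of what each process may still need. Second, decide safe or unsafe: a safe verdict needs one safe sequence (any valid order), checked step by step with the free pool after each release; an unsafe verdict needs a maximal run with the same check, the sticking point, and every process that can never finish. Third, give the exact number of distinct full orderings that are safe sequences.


(1) Need matrix, components ordered res4, res1, res2:
  proc-B: (2, 2, 2)
  proc-C: (2, 1, 0)
  proc-D: (4, 4, 0)
  proc-G: (1, 0, 0)
(2) SAFE. One safe sequence: proc-G, proc-C, proc-B, proc-D.
Key observation: proc-B is the earliest step where a requested resource binds exactly: need (2, 2, 2), pool (6, 5, 2) at its turn.
Step-by-step check:
  pool = (2, 0, 0)
  proc-G: need (1, 0, 0) fits (2, 0, 0); releases (3, 2, 0), pool now (5, 2, 0)
  proc-C: need (2, 1, 0) fits (5, 2, 0); releases (1, 3, 2), pool now (6, 5, 2)
  proc-B: need (2, 2, 2) fits (6, 5, 2); releases (1, 2, 0), pool now (7, 7, 2)
  proc-D: need (4, 4, 0) fits (7, 7, 2); releases (1, 0, 1), pool now (8, 7, 3)
(3) The exact count: 2 of the possible complete orderings are safe sequences.


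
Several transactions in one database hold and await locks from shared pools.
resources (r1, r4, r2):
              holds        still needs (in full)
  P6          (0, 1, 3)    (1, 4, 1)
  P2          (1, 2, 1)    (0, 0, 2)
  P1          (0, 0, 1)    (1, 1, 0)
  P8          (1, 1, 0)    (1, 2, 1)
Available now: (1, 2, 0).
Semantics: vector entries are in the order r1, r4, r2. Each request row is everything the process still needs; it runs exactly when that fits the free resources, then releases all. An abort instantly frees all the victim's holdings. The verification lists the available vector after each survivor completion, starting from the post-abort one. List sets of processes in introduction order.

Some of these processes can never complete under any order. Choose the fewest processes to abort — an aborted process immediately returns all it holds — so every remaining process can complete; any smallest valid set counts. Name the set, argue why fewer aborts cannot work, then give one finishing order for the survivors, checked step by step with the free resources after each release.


The answer: abort P2.
Key observation: P6 could never have finished before the abort; with (1, 2, 1) returned by P2, it fits at step 1.
Why nothing smaller works: aborting no one leaves the state deadlocked as given.
One survivor order: P6, P1, P8. Check, step by step (post-abort pool first):
  pool = (2, 4, 1)
  run P6 (needs (1, 4, 1), free (2, 4, 1)); after release of (0, 1, 3) the pool is (2, 5, 4)
  run P1 (needs (1, 1, 0), free (2, 5, 4)); after release of (0, 0, 1) the pool is (2, 5, 5)
  run P8 (needs (1, 2, 1), free (2, 5, 5)); after release of (1, 1, 0) the pool is (3, 6, 5)


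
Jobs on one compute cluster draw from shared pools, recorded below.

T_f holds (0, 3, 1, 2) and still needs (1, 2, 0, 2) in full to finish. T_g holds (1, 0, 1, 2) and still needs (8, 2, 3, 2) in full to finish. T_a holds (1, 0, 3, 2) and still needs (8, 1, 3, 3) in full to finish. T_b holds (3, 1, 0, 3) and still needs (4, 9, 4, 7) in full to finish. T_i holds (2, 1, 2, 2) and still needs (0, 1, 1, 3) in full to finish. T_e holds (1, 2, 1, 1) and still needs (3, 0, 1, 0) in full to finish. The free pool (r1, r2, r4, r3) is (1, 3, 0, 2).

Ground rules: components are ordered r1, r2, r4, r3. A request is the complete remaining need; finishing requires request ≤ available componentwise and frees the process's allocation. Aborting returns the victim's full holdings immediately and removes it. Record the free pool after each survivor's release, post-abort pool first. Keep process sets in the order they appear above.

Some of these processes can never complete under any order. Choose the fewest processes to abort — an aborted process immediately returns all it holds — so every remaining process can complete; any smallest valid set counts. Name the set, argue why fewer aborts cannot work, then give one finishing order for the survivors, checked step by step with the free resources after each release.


Abort T_a.
Key observation: before aborting T_a, T_g was permanently blocked — no order could ever run it; afterwards it completes at step 5.
No smaller set exists: with zero aborts the deadlock remains.
The survivors complete as T_i, T_f, T_e, T_b, T_g. Walking it through (starting from the post-abort pool):
  pool = (2, 3, 3, 4)
  T_i: need (0, 1, 1, 3) fits (2, 3, 3, 4); releases (2, 1, 2, 2), pool now (4, 4, 5, 6)
  T_f: need (1, 2, 0, 2) fits (4, 4, 5, 6); releases (0, 3, 1, 2), pool now (4, 7, 6, 8)
  T_e: need (3, 0, 1, 0) fits (4, 7, 6, 8); releases (1, 2, 1, 1), pool now (5, 9, 7, 9)
  T_b: need (4, 9, 4, 7) fits (5, 9, 7, 9); releases (3, 1, 0, 3), pool now (8, 10, 7, 12)
  T_g: need (8, 2, 3, 2) fits (8, 10, 7, 12); releases (1, 0, 1, 2), pool now (9, 10, 8, 14)


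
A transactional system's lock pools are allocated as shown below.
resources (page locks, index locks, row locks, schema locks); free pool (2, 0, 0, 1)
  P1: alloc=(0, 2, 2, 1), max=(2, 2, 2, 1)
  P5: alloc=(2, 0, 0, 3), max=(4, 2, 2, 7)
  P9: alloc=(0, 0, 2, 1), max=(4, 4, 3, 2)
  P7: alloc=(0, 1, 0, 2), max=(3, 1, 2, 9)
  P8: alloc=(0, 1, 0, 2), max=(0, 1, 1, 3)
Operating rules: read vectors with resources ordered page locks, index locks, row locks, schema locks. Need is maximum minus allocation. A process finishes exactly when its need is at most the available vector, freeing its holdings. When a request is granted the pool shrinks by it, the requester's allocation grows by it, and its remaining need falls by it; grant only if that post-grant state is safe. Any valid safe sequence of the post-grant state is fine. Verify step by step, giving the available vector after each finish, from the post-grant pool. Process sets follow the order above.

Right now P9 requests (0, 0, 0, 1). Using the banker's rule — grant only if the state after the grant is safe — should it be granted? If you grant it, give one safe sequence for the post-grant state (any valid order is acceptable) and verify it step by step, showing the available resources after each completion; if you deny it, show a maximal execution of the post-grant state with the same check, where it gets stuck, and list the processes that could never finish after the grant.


DENY. Granting would leave the state unsafe.
Key observation: after P1, P8 the pool peaks at (2, 3, 2, 3), and each blocked process is short somewhere: P5 on schema locks; P9 on page locks, index locks; P7 on page locks, schema locks.
After a pretend grant, a maximal execution: P1, P8 — then nothing else fits. Verifying each step:
  pool = (2, 0, 0, 0)
  P1 needs (2, 0, 0, 0) <= (2, 0, 0, 0) -> finishes; pool += (0, 2, 2, 1) = (2, 2, 2, 1)
  P8 needs (0, 0, 1, 1) <= (2, 2, 2, 1) -> finishes; pool += (0, 1, 0, 2) = (2, 3, 2, 3)
  P5 still needs (2, 2, 2, 4) but only (2, 3, 2, 3) is free — short on schema locks
  P9 still needs (4, 4, 1, 0) but only (2, 3, 2, 3) is free — short on page locks and index locks
  P7 still needs (3, 0, 2, 7) but only (2, 3, 2, 3) is free — short on page locks and schema locks
Had the request been granted, P5, P9 and P7 could never finish.


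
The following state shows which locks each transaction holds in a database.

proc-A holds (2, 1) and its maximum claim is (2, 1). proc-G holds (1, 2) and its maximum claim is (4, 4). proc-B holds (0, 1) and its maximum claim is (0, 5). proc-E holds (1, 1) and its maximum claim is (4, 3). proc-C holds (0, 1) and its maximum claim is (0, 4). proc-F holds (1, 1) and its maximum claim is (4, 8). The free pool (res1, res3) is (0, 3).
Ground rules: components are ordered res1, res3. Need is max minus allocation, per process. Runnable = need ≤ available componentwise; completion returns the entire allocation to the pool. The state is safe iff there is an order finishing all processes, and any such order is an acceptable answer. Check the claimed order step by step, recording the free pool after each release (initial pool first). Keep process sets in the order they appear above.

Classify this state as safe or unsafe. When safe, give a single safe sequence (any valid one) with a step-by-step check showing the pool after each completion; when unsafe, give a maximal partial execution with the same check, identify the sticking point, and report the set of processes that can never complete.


UNSAFE — no complete ordering exists.
Key observation: no order helps: past proc-C, proc-B, proc-A, the free pool tops out at (2, 6), below what each blocked process needs in res1.
Going as far as possible: proc-C, proc-B, proc-A; after that, nothing fits. Step-by-step check:
  pool = (0, 3)
  proc-C: need (0, 3) fits (0, 3); releases (0, 1), pool now (0, 4)
  proc-B: need (0, 4) fits (0, 4); releases (0, 1), pool now (0, 5)
  proc-A: need (0, 0) fits (0, 5); releases (2, 1), pool now (2, 6)
  blocked: proc-G wants (3, 2), pool (2, 6) — not enough res1
  blocked: proc-E wants (3, 2), pool (2, 6) — not enough res1
  blocked: proc-F wants (3, 7), pool (2, 6) — not enough res1 and res3
Permanently blocked: proc-G, proc-E and proc-F.


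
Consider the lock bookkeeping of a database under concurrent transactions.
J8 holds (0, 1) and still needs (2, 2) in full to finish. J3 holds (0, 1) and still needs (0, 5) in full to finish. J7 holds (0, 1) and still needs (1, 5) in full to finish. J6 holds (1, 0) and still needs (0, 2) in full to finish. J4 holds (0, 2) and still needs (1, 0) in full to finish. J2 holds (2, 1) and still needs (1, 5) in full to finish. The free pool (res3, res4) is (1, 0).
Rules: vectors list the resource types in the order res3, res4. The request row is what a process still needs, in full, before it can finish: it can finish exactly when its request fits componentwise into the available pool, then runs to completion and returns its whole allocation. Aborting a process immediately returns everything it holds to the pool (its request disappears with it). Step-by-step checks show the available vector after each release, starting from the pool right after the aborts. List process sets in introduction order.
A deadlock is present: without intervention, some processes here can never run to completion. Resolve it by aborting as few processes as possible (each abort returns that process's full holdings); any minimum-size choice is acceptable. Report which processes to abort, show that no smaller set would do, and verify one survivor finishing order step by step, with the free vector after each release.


Abort J3 and J7.
Key observation: J2 was stuck for good until J3 and J7 gave back (0, 2); in the order shown it finishes at step 4.
Minimality, checking each single-abort alternative: J8 alone leaves J3 blocked (short on res4); J3 alone leaves J7 blocked (short on res4); J7 alone leaves J3 blocked (short on res4); J6 alone leaves J3 blocked (short on res4); J4 alone leaves J3 blocked (short on res4); J2 alone leaves J3 blocked (short on res4).
Survivors finish in the order: J6, J8, J4, J2. Verifying each step (pool after the aborts first):
  pool = (1, 2)
  J6: need (0, 2) fits (1, 2); releases (1, 0), pool now (2, 2)
  J8: need (2, 2) fits (2, 2); releases (0, 1), pool now (2, 3)
  J4: need (1, 0) fits (2, 3); releases (0, 2), pool now (2, 5)
  J2: need (1, 5) fits (2, 5); releases (2, 1), pool now (4, 6)


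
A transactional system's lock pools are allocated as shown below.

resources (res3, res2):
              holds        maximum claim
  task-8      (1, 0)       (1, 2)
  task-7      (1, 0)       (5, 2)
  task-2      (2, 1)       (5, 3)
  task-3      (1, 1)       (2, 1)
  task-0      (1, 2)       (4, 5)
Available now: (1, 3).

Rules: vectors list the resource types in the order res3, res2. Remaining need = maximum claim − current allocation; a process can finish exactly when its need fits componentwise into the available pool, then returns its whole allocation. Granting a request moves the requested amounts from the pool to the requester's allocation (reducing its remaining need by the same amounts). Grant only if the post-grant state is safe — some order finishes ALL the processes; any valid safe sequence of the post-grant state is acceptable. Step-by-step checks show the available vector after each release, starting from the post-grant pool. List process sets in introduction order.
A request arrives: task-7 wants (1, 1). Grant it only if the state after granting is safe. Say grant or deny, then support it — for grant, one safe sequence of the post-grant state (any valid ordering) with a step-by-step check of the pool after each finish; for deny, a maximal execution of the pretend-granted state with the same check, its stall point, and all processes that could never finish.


DENY — the pretend-granted state is unsafe.
Key observation: the pool after task-8, task-3 is (2, 3); every surviving request exceeds it in res3, so progress ends there.
Pretend the grant happened; the run task-8, task-3 goes as far as possible. Step-by-step check:
  pool = (0, 2)
  run task-8 (needs (0, 2), free (0, 2)); after release of (1, 0) the pool is (1, 2)
  run task-3 (needs (1, 0), free (1, 2)); after release of (1, 1) the pool is (2, 3)
  blocked: task-7 wants (3, 1), pool (2, 3) — not enough res3
  blocked: task-2 wants (3, 2), pool (2, 3) — not enough res3
  blocked: task-0 wants (3, 3), pool (2, 3) — not enough res3
Had the request been granted, task-7, task-2 and task-0 could never finish.


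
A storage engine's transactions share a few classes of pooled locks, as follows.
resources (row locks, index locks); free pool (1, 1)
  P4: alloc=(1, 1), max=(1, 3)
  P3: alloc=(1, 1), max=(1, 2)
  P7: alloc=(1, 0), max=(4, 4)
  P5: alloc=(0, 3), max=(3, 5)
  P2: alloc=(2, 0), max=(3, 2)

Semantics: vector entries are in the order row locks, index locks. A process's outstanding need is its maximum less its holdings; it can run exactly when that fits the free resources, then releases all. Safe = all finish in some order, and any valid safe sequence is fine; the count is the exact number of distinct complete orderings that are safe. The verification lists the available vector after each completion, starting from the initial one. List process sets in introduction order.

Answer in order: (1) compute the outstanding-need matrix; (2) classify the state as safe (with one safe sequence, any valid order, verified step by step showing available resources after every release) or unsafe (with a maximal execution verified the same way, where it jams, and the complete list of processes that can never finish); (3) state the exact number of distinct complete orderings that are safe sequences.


(1) Remaining need (order row locks, index locks):
  P4: (0, 2)
  P3: (0, 1)
  P7: (3, 4)
  P5: (3, 2)
  P2: (1, 2)
(2) SAFE. One safe sequence: P3, P2, P5, P4, P7.
Key observation: reading the order forward, P3 is the first process whose need (0, 1) meets the free pool (1, 1) exactly on a resource it requests.
Step-by-step check:
  pool = (1, 1)
  P3 needs (0, 1) <= (1, 1) -> finishes; pool += (1, 1) = (2, 2)
  P2 needs (1, 2) <= (2, 2) -> finishes; pool += (2, 0) = (4, 2)
  P5 needs (3, 2) <= (4, 2) -> finishes; pool += (0, 3) = (4, 5)
  P4 needs (0, 2) <= (4, 5) -> finishes; pool += (1, 1) = (5, 6)
  P7 needs (3, 4) <= (5, 6) -> finishes; pool += (1, 0) = (6, 6)
(3) Precisely 6 of the possible complete orderings are safe sequences.


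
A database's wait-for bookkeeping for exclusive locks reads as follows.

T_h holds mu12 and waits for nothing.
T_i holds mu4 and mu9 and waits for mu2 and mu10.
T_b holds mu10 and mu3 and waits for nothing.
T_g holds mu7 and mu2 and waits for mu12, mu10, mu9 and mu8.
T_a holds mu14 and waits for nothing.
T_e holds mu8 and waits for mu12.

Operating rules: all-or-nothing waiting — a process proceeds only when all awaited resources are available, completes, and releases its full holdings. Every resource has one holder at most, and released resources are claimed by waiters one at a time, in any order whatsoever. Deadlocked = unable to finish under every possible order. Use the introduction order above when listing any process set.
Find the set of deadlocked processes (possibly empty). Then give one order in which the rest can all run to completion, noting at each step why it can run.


The deadlocked set is T_i and T_g.
Key observation: along T_i -> T_g -> T_i, each member waits on what the next one holds — a deadlock; no other process is dragged down with it.
The rest can finish in the order T_h, T_e, T_b, T_a.
Check, step by step:
  run T_h (it waits on nothing); releases mu12
  run T_e (all its waits — mu12 — are resolved); releases mu8
  run T_b (it waits on nothing); releases mu10 and mu3
  run T_a (it waits on nothing); releases mu14


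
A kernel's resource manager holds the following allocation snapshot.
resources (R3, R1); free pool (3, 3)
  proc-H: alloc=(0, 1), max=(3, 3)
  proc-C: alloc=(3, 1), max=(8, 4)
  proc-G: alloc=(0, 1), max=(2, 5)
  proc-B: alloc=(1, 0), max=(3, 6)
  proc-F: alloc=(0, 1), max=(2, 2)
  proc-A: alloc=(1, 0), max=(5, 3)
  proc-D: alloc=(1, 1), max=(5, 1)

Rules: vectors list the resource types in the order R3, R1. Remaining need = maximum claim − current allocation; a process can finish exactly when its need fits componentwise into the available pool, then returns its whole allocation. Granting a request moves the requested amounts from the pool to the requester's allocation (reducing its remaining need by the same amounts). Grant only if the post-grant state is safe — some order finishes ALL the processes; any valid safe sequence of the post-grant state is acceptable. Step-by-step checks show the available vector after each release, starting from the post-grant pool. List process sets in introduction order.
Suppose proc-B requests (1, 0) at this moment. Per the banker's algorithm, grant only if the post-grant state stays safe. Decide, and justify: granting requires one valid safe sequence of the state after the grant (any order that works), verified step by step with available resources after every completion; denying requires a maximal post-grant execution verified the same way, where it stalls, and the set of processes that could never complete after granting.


DENY. Granting would leave the state unsafe.
Key observation: after proc-F, proc-G the pool peaks at (2, 5), and each blocked process is short somewhere: proc-H on R3; proc-C on R3; proc-B on R1; proc-A on R3; proc-D on R3.
After a pretend grant, a maximal execution: proc-F, proc-G — then nothing else fits. Walking it through:
  pool = (2, 3)
  proc-F: need (2, 1) fits (2, 3); releases (0, 1), pool now (2, 4)
  proc-G: need (2, 4) fits (2, 4); releases (0, 1), pool now (2, 5)
  proc-H cannot run: need (3, 2) vs free (2, 5) (insufficient R3)
  proc-C cannot run: need (5, 3) vs free (2, 5) (insufficient R3)
  proc-B cannot run: need (1, 6) vs free (2, 5) (insufficient R1)
  proc-A cannot run: need (4, 3) vs free (2, 5) (insufficient R3)
  proc-D cannot run: need (4, 0) vs free (2, 5) (insufficient R3)
Processes that could never finish after the grant: proc-H, proc-C, proc-B, proc-A and proc-D.


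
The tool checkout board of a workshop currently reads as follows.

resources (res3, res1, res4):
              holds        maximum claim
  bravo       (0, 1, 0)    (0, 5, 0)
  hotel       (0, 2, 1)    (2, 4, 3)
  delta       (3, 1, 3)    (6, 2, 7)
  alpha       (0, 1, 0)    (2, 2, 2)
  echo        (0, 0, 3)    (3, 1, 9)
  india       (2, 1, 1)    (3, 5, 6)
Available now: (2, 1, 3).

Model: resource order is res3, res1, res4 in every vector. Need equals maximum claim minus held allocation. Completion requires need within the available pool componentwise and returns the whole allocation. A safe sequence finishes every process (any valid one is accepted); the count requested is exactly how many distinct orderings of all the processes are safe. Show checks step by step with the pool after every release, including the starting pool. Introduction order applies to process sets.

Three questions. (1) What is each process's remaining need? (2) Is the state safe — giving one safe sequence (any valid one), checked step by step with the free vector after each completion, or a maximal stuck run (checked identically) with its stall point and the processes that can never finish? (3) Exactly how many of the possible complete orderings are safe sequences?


(1) Outstanding need per process (order res3, res1, res4):
  bravo: (0, 4, 0)
  hotel: (2, 2, 2)
  delta: (3, 1, 4)
  alpha: (2, 1, 2)
  echo: (3, 1, 6)
  india: (1, 4, 5)
(2) The state is UNSAFE.
Key observation: after alpha, hotel, bravo the pool peaks at (2, 5, 4), and each blocked process is short somewhere: delta on res3; echo on res3, res4; india on res4.
A maximal execution: alpha, hotel, bravo — then nothing else fits. Walking it through:
  pool = (2, 1, 3)
  alpha: need (2, 1, 2) fits (2, 1, 3); releases (0, 1, 0), pool now (2, 2, 3)
  hotel: need (2, 2, 2) fits (2, 2, 3); releases (0, 2, 1), pool now (2, 4, 4)
  bravo: need (0, 4, 0) fits (2, 4, 4); releases (0, 1, 0), pool now (2, 5, 4)
  delta still needs (3, 1, 4) but only (2, 5, 4) is free — short on res3
  echo still needs (3, 1, 6) but only (2, 5, 4) is free — short on res3 and res4
  india still needs (1, 4, 5) but only (2, 5, 4) is free — short on res4
Never able to finish: delta, echo and india.
(3) Precisely 0 of the possible complete orderings are safe sequences.
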